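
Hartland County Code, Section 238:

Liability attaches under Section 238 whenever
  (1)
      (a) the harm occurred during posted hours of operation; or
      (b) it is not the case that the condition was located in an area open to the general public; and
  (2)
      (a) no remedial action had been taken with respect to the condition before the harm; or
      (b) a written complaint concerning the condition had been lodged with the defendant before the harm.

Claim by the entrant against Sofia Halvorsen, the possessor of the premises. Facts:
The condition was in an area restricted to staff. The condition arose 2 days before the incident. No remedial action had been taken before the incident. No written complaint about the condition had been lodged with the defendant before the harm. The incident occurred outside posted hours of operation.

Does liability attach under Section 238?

Yes — liable.

(a) during posted hours — fails.
(b) not (public area) — satisfied.
(1): F OR T → true.
(a) no remedial action — holds.
(b) complaint lodged — not met.
So (2) is satisfied (T OR F).
Overall = T AND T = true.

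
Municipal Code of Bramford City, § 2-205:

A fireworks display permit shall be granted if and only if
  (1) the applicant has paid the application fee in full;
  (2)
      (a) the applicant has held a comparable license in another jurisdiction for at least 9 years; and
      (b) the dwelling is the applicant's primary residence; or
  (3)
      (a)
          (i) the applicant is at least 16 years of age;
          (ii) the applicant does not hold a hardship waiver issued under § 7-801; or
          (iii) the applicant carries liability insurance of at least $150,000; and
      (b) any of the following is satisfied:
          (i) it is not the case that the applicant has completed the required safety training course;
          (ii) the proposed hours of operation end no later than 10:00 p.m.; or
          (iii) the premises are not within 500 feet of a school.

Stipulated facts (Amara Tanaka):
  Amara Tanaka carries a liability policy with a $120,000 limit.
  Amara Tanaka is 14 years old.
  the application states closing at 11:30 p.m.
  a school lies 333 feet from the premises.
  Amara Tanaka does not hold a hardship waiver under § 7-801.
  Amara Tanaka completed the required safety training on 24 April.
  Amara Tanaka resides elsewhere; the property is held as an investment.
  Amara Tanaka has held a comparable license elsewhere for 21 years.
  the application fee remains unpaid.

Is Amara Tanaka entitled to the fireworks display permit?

No — denied.

(1) fee paid — fails.
(a) prior license ≥ 9 yr — satisfied.
(b) primary residence — fails.
So (2) is not satisfied (T AND F).
(i) age ≥ 16 — not met.
(ii) not (hardship waiver) — holds.
(iii) insurance ≥ $150,000 — not met.
(a): F OR T OR F → true.
(i) not (safety training) — not met.
(ii) closes by 10 p.m. — fails.
(iii) ≥500 ft from school — not satisfied.
(b) = F OR F OR F = false.
(3) = T AND F = false.
Overall: F OR F OR F → false.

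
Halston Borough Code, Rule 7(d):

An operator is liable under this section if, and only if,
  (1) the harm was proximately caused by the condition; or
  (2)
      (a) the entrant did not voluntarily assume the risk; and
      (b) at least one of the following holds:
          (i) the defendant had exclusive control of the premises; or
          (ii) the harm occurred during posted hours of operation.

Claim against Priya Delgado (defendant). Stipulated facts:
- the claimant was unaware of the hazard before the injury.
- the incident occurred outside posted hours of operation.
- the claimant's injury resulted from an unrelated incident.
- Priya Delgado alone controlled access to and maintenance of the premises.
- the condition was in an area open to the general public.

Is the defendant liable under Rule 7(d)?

Yes — liable.

(1) proximate cause — fails.
(a) no assumed risk — met.
(i) exclusive control — satisfied.
(ii) during posted hours — not met.
(b) = T OR F = true.
So (2) is satisfied (T AND T).
Overall = F OR T = true.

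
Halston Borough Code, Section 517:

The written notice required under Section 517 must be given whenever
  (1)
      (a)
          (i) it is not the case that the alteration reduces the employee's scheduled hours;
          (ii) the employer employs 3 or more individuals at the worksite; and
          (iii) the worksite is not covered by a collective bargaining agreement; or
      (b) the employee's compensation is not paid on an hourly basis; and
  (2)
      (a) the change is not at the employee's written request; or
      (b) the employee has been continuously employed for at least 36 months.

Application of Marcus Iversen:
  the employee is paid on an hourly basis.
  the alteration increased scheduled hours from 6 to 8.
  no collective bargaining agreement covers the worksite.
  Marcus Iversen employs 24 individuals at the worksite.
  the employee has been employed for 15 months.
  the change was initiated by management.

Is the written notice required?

(i) not (hours reduced) — holds.
(ii) ≥ 3 at site — holds.
(iii) no CBA — satisfied.
So (a) is satisfied (T AND T AND T).
(b) not (hourly-paid) — fails.
(1): T OR F → true.
(a) not employee-requested — met.
(b) tenure ≥ 36 mo. — not satisfied.
(2): T OR F → true.
So Overall is satisfied (T AND T).

Yes — required.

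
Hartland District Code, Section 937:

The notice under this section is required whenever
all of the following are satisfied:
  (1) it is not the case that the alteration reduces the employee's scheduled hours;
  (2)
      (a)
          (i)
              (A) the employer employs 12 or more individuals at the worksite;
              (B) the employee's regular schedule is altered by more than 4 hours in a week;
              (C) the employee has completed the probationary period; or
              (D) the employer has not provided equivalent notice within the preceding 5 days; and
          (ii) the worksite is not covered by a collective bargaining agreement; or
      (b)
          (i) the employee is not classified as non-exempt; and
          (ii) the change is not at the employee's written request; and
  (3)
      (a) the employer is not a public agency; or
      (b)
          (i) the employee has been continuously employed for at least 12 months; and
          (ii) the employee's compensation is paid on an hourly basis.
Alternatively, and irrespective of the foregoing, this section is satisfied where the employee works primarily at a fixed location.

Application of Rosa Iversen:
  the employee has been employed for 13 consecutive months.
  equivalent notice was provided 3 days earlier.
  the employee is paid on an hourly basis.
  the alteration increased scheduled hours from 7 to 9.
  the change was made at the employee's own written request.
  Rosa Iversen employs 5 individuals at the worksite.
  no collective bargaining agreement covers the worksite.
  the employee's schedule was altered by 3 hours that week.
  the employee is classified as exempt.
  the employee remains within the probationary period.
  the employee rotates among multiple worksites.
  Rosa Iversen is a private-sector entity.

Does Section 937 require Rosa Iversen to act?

(1) not (hours reduced) — satisfied.
(A) ≥ 12 at site — not met.
(B) schedule shift > 4h — not met.
(C) past probation — fails.
(D) no recent notice — not satisfied.
So (i) is not satisfied (F OR F OR F OR F).
(ii) no CBA — satisfied.
(a): F AND T → false.
(i) not (non-exempt) — met.
(ii) not employee-requested — not met.
(b): T AND F → false.
So (2) is not satisfied (F OR F).
(a) not (public agency) — holds.
(i) tenure ≥ 12 mo. — satisfied.
(ii) hourly-paid — satisfied.
(b): T AND T → true.
(3) = T OR T = true.
Overall = T AND F AND T = false.
Exception (fixed location) — not satisfied.
Result: main false OR exception false → false.

No — not required.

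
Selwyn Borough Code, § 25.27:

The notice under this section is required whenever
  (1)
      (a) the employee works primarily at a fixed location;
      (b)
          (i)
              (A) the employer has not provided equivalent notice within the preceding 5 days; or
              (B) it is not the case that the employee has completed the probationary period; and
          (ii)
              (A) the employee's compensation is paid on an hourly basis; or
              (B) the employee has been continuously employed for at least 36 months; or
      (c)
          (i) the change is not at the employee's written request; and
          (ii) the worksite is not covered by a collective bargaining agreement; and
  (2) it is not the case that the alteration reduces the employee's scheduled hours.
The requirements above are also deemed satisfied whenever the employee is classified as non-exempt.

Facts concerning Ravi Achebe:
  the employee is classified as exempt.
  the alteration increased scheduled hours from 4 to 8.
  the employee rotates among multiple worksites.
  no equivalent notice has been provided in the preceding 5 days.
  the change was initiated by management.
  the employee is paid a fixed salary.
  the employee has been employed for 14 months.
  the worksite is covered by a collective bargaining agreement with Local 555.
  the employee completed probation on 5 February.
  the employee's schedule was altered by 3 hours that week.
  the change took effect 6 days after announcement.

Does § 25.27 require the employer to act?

(a) fixed location — fails.
(A) no recent notice — met.
(B) not (past probation) — not satisfied.
So (i) is satisfied (T OR F).
(A) hourly-paid — not satisfied.
(B) tenure ≥ 36 mo. — not satisfied.
(ii): F OR F → false.
(b): T AND F → false.
(i) not employee-requested — satisfied.
(ii) no CBA — not satisfied.
So (c) is not satisfied (T AND F).
(1) = F OR F OR F = false.
(2) not (hours reduced) — holds.
Overall = F AND T = false.
Exception (non-exempt) — not satisfied.
Result: main false OR exception false → false.

No — not required.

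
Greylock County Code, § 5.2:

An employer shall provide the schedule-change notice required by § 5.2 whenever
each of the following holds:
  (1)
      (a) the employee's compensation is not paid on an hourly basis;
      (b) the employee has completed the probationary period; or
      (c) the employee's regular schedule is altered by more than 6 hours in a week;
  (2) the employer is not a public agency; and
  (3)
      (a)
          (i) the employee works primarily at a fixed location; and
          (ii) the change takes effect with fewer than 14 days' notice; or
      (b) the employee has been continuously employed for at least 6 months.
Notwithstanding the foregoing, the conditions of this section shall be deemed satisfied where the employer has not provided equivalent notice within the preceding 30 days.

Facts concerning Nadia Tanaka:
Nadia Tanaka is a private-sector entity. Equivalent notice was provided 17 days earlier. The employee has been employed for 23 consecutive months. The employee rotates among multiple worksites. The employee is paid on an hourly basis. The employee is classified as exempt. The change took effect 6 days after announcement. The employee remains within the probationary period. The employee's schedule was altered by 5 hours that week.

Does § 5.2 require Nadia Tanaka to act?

(a) not (hourly-paid) — not met.
(b) past probation — fails.
(c) schedule shift > 6h — fails.
(1): F OR F OR F → false.
(2) not (public agency) — met.
(i) fixed location — fails.
(ii) < 14 days' notice — holds.
(a) = F AND T = false.
(b) tenure ≥ 6 mo. — holds.
(3) = F OR T = true.
So Overall is not satisfied (F AND T AND T).
Exception (no recent notice) — not satisfied.
Result: main false OR exception false → false.

No — not required.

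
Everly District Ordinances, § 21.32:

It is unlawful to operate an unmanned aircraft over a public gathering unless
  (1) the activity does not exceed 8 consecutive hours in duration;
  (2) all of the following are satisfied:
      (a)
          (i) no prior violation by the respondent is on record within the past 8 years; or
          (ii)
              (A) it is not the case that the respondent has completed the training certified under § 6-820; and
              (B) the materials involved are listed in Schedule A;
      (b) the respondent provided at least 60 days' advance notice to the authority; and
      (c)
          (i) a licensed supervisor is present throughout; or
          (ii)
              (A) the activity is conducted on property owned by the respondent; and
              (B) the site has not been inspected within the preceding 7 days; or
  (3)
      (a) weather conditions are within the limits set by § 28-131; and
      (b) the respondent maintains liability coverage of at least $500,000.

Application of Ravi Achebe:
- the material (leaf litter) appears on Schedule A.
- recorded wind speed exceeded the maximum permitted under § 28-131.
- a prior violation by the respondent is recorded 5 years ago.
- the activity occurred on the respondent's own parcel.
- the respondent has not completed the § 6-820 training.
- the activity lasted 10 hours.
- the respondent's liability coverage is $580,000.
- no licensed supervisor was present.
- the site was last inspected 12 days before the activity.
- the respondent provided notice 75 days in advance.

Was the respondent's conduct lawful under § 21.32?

(1) ≤ 8 hrs duration — not met.
(i) no prior violation — not met.
(A) not (training certified) — met.
(B) Schedule A material — met.
So (ii) is satisfied (T AND T).
(a): F OR T → true.
(b) ≥60 days' notice — holds.
(i) supervisor present — not met.
(A) own property — met.
(B) not (site inspected) — holds.
So (ii) is satisfied (T AND T).
So (c) is satisfied (F OR T).
(2): T AND T AND T → true.
(a) weather ok — not met.
(b) coverage ≥ $500,000 — met.
So (3) is not satisfied (F AND T).
So Overall is satisfied (F OR T OR F).

Yes — lawful.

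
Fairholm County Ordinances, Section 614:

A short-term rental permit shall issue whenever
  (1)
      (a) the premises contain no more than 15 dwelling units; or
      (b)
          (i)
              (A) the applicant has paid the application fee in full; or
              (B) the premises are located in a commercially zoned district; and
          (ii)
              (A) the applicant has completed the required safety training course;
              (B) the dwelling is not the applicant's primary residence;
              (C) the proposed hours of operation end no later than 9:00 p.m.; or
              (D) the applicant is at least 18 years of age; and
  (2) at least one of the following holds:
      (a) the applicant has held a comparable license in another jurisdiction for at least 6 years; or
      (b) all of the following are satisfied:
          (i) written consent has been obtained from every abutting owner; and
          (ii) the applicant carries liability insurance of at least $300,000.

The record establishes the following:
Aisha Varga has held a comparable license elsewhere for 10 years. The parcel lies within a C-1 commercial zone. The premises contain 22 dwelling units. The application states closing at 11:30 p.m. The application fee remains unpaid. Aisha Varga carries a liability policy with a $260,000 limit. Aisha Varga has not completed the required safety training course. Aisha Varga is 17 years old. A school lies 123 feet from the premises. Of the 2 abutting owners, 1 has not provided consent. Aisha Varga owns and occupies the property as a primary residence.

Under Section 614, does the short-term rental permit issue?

No — denied.

(a) ≤ 15 units — not met.
(A) fee paid — fails.
(B) commercially zoned — satisfied.
(i): F OR T → true.
(A) safety training — fails.
(B) not (primary residence) — not met.
(C) closes by 9 p.m. — not satisfied.
(D) age ≥ 18 — not satisfied.
So (ii) is not satisfied (F OR F OR F OR F).
(b) = T AND F = false.
So (1) is not satisfied (F OR F).
(a) prior license ≥ 6 yr — holds.
(i) all abutters consent — not satisfied.
(ii) insurance ≥ $300,000 — fails.
(b): F AND F → false.
(2): T OR F → true.
So Overall is not satisfied (F AND T).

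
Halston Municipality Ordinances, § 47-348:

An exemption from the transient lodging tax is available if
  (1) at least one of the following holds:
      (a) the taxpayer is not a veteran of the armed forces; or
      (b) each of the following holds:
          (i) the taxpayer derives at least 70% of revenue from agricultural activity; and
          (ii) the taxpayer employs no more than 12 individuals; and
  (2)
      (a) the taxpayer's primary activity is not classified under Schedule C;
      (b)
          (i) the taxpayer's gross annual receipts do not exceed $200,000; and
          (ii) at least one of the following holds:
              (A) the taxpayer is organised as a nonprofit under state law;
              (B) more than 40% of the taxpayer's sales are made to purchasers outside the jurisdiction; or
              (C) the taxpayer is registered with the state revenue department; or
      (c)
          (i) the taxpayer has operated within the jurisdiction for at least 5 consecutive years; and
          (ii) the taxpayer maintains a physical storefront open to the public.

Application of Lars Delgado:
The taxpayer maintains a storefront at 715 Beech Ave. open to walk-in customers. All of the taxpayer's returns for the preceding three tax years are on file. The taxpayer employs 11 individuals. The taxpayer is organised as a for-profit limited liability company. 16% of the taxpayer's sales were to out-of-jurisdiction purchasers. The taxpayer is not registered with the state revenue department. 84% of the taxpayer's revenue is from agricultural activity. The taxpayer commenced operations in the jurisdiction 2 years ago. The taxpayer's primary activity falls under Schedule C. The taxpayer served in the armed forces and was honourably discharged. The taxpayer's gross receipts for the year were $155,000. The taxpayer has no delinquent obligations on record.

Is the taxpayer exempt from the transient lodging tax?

No — not exempt.

(a) not (veteran) — fails.
(i) ≥70% agricultural — holds.
(ii) ≤ 12 employees — holds.
(b): T AND T → true.
So (1) is satisfied (F OR T).
(a) not (Schedule C activity) — not satisfied.
(i) receipts ≤ $200,000 — met.
(A) nonprofit — fails.
(B) >40% out-of-jur. sales — fails.
(C) state-registered — not met.
So (ii) is not satisfied (F OR F OR F).
(b) = T AND F = false.
(i) ≥ 5 yrs in jurisdiction — not met.
(ii) has storefront — holds.
(c): F AND T → false.
(2) = F OR F OR F = false.
Overall = T AND F = false.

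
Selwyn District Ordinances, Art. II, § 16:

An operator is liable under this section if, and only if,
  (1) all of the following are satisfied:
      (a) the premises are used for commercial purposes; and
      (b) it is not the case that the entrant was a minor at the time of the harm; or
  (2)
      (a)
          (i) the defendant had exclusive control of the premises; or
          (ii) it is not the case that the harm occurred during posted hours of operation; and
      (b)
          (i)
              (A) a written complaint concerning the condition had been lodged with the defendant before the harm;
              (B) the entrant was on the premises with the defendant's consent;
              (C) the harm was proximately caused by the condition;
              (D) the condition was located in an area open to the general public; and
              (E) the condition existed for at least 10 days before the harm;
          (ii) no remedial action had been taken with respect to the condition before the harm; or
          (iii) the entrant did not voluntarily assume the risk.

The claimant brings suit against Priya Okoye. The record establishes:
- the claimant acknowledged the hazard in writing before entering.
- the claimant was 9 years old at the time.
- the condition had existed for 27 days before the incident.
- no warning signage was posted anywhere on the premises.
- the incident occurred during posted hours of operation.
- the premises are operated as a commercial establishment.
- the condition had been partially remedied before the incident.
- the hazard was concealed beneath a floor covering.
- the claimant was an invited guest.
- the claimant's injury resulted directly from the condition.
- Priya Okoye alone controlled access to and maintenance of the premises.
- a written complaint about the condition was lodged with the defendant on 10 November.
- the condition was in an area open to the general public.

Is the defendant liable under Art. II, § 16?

Yes — liable.

(a) commercial use — met.
(b) not (entrant a minor) — not met.
So (1) is not satisfied (T AND F).
(i) exclusive control — met.
(ii) not (during posted hours) — not met.
(a) = T OR F = true.
(A) complaint lodged — holds.
(B) consent to enter — holds.
(C) proximate cause — satisfied.
(D) public area — met.
(E) condition ≥10 days old — holds.
(i) = T AND T AND T AND T AND T = true.
(ii) no remedial action — not satisfied.
(iii) no assumed risk — not met.
(b): T OR F OR F → true.
(2) = T AND T = true.
Overall = F OR T = true.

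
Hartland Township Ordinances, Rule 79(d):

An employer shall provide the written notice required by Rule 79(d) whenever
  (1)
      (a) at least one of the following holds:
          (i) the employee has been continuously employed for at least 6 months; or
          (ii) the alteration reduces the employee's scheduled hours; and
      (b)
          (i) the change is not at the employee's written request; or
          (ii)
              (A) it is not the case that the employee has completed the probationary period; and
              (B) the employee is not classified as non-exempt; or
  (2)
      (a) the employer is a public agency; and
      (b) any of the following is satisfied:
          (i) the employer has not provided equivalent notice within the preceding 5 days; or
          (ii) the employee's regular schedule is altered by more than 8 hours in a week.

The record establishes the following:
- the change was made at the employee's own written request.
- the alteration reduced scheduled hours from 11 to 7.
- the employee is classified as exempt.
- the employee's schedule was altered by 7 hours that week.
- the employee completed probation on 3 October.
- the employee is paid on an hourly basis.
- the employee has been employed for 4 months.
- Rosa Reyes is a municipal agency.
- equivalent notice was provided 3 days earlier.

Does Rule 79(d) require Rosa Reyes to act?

(i) tenure ≥ 6 mo. — fails.
(ii) hours reduced — satisfied.
(a) = F OR T = true.
(i) not employee-requested — fails.
(A) not (past probation) — fails.
(B) not (non-exempt) — holds.
So (ii) is not satisfied (F AND T).
(b): F OR F → false.
(1) = T AND F = false.
(a) public agency — holds.
(i) no recent notice — not met.
(ii) schedule shift > 8h — fails.
(b) = F OR F = false.
(2) = T AND F = false.
Overall = F OR F = false.

No — not required.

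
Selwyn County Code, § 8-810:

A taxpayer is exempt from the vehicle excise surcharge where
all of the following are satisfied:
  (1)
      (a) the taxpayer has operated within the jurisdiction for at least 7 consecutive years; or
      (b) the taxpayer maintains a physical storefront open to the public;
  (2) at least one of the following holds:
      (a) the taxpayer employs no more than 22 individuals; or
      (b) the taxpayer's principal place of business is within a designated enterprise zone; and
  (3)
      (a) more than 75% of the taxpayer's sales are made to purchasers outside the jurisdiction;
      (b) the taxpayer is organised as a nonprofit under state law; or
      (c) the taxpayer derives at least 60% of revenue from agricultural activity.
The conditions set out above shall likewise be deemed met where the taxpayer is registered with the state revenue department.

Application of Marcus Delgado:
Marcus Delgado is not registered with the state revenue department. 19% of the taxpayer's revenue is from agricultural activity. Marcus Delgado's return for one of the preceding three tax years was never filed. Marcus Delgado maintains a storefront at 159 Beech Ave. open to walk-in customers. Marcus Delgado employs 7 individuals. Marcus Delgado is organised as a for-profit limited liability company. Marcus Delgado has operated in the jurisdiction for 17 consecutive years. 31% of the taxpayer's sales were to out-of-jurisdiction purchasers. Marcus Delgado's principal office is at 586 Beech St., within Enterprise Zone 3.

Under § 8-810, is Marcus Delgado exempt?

(a) ≥ 7 yrs in jurisdiction — holds.
(b) has storefront — holds.
(1): T OR T → true.
(a) ≤ 22 employees — met.
(b) in enterprise zone — holds.
So (2) is satisfied (T OR T).
(a) >75% out-of-jur. sales — not satisfied.
(b) nonprofit — fails.
(c) ≥60% agricultural — fails.
(3): F OR F OR F → false.
Overall: T AND T AND F → false.
Exception (state-registered) — not satisfied.
Result: main false OR exception false → false.

No — not exempt.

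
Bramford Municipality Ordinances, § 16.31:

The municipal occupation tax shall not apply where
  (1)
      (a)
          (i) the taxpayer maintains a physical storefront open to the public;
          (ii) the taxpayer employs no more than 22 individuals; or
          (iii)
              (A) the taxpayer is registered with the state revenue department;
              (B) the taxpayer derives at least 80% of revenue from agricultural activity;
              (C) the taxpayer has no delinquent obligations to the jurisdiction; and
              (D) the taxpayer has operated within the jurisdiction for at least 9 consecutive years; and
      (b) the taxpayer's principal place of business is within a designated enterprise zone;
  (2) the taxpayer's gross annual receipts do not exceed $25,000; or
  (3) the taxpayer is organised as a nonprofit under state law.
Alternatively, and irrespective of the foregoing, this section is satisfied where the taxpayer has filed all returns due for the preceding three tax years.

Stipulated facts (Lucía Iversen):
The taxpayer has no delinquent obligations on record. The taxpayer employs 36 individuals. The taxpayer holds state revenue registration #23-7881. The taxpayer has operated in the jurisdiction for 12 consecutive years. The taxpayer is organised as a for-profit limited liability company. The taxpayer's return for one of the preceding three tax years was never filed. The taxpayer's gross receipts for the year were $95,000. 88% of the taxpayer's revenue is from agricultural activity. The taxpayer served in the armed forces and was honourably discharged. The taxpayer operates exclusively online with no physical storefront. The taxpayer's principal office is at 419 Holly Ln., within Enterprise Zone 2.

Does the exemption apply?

(i) has storefront — not satisfied.
(ii) ≤ 22 employees — fails.
(A) state-registered — holds.
(B) ≥80% agricultural — holds.
(C) no delinquency — satisfied.
(D) ≥ 9 yrs in jurisdiction — holds.
(iii) = T AND T AND T AND T = true.
(a) = F OR F OR T = true.
(b) in enterprise zone — met.
So (1) is satisfied (T AND T).
(2) receipts ≤ $25,000 — fails.
(3) nonprofit — not satisfied.
Overall = T OR F OR F = true.
Exception (returns current) — not satisfied.
Result: main true OR exception false → true.

Yes — exempt.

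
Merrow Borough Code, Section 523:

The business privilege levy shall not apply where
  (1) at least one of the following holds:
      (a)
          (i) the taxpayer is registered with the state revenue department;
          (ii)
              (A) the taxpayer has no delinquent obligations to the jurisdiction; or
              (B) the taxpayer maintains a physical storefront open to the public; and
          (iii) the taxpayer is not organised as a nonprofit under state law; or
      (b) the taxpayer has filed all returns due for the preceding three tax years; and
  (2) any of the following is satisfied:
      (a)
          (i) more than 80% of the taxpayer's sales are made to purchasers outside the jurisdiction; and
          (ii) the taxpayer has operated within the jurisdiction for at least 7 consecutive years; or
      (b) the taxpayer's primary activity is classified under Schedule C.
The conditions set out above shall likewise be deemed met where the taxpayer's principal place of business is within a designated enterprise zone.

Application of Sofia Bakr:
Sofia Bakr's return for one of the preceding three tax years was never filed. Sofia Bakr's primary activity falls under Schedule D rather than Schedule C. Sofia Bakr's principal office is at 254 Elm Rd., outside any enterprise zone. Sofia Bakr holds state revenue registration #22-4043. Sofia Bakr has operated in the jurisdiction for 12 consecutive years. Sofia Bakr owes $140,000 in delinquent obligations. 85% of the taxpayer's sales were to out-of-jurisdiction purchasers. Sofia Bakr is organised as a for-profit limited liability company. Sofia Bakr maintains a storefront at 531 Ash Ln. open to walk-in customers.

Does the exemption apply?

(i) state-registered — satisfied.
(A) no delinquency — fails.
(B) has storefront — holds.
So (ii) is satisfied (F OR T).
(iii) not (nonprofit) — satisfied.
(a): T AND T AND T → true.
(b) returns current — fails.
So (1) is satisfied (T OR F).
(i) >80% out-of-jur. sales — met.
(ii) ≥ 7 yrs in jurisdiction — met.
So (a) is satisfied (T AND T).
(b) Schedule C activity — not met.
(2): T OR F → true.
Overall = T AND T = true.
Exception (in enterprise zone) — not satisfied.
Result: main true OR exception false → true.

Yes — exempt.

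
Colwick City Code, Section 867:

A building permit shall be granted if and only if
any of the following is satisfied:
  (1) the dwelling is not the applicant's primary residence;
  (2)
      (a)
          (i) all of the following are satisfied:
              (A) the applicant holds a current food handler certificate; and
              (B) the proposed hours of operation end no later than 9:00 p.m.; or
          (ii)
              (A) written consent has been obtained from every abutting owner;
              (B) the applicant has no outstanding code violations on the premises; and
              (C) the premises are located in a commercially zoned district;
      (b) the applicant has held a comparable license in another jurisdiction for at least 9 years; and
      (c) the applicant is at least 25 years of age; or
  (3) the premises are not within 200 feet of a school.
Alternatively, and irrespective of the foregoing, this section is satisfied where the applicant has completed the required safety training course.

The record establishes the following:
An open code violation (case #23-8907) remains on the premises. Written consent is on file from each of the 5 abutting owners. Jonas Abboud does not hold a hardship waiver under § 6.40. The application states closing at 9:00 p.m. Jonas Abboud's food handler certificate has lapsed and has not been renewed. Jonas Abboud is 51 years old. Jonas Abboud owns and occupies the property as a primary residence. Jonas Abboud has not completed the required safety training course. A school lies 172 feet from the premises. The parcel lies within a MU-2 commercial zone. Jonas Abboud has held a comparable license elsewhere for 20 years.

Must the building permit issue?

No — denied.

(1) not (primary residence) — fails.
(A) food handler cert. — not satisfied.
(B) closes by 9 p.m. — satisfied.
(i) = F AND T = false.
(A) all abutters consent — met.
(B) no code violations — not satisfied.
(C) commercially zoned — holds.
So (ii) is not satisfied (T AND F AND T).
(a): F OR F → false.
(b) prior license ≥ 9 yr — satisfied.
(c) age ≥ 25 — satisfied.
So (2) is not satisfied (F AND T AND T).
(3) ≥200 ft from school — not met.
So Overall is not satisfied (F OR F OR F).
Exception (safety training) — not satisfied.
Result: main false OR exception false → false.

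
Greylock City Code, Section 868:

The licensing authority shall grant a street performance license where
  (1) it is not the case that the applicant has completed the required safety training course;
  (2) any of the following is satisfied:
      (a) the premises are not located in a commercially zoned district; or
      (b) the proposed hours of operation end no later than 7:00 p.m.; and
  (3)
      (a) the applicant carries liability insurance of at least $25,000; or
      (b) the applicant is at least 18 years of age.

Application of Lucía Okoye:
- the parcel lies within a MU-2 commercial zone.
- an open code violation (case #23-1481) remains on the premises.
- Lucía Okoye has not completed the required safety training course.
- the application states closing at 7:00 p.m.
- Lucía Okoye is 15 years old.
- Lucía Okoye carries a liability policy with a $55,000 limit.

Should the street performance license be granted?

(1) not (safety training) — met.
(a) not (commercially zoned) — fails.
(b) closes by 7 p.m. — met.
So (2) is satisfied (F OR T).
(a) insurance ≥ $25,000 — holds.
(b) age ≥ 18 — not satisfied.
So (3) is satisfied (T OR F).
So Overall is satisfied (T AND T AND T).

Yes — granted.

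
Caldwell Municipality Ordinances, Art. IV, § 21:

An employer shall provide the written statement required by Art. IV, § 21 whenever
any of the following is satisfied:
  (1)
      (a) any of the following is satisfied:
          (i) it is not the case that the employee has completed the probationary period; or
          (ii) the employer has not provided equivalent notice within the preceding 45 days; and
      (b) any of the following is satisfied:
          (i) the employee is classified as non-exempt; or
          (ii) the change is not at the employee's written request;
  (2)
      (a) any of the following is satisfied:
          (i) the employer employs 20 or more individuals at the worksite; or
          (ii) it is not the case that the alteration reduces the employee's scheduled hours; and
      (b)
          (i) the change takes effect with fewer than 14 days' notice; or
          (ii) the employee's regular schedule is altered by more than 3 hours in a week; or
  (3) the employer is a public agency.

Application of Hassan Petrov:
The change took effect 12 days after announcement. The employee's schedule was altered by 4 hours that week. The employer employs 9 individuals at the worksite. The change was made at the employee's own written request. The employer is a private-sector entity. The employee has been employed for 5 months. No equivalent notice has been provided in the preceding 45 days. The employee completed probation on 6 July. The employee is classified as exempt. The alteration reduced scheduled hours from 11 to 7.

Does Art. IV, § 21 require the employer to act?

(i) not (past probation) — not met.
(ii) no recent notice — met.
(a): F OR T → true.
(i) non-exempt — not satisfied.
(ii) not employee-requested — fails.
(b) = F OR F = false.
(1) = T AND F = false.
(i) ≥ 20 at site — not satisfied.
(ii) not (hours reduced) — not satisfied.
(a) = F OR F = false.
(i) < 14 days' notice — met.
(ii) schedule shift > 3h — holds.
(b): T OR T → true.
(2) = F AND T = false.
(3) public agency — fails.
Overall = F OR F OR F = false.

No — not required.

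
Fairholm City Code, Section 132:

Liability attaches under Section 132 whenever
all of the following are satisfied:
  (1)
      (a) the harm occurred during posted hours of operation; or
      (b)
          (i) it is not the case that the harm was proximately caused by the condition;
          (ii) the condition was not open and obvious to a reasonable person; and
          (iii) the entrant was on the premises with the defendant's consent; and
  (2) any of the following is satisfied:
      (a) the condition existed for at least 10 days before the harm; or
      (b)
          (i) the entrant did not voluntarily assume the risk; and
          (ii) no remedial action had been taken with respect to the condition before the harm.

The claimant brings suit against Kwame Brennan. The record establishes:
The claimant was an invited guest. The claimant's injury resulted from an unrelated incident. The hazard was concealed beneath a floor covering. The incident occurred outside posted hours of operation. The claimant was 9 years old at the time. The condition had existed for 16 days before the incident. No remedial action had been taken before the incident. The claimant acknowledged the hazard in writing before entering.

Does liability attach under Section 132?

Yes — liable.

(a) during posted hours — not satisfied.
(i) not (proximate cause) — met.
(ii) not open/obvious — met.
(iii) consent to enter — satisfied.
So (b) is satisfied (T AND T AND T).
(1): F OR T → true.
(a) condition ≥10 days old — holds.
(i) no assumed risk — fails.
(ii) no remedial action — met.
(b): F AND T → false.
So (2) is satisfied (T OR F).
Overall: T AND T → true.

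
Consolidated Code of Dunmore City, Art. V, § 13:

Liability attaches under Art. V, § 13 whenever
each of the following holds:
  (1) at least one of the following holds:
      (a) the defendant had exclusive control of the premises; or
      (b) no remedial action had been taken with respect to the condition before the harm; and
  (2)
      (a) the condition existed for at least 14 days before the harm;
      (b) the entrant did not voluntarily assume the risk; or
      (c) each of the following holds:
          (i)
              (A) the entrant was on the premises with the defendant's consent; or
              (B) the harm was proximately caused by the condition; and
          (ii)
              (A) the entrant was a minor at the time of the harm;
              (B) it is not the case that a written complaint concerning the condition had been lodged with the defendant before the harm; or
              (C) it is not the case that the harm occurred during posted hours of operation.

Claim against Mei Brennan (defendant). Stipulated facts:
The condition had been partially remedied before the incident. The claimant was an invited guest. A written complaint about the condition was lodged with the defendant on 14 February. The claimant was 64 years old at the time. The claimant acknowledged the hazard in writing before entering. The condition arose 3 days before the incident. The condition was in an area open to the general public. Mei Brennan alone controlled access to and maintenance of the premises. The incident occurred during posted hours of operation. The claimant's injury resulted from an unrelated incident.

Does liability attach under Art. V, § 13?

(a) exclusive control — satisfied.
(b) no remedial action — fails.
(1) = T OR F = true.
(a) condition ≥14 days old — fails.
(b) no assumed risk — not satisfied.
(A) consent to enter — met.
(B) proximate cause — fails.
(i): T OR F → true.
(A) entrant a minor — fails.
(B) not (complaint lodged) — not satisfied.
(C) not (during posted hours) — not met.
(ii) = F OR F OR F = false.
(c) = T AND F = false.
(2): F OR F OR F → false.
Overall = T AND F = false.

No — not liable.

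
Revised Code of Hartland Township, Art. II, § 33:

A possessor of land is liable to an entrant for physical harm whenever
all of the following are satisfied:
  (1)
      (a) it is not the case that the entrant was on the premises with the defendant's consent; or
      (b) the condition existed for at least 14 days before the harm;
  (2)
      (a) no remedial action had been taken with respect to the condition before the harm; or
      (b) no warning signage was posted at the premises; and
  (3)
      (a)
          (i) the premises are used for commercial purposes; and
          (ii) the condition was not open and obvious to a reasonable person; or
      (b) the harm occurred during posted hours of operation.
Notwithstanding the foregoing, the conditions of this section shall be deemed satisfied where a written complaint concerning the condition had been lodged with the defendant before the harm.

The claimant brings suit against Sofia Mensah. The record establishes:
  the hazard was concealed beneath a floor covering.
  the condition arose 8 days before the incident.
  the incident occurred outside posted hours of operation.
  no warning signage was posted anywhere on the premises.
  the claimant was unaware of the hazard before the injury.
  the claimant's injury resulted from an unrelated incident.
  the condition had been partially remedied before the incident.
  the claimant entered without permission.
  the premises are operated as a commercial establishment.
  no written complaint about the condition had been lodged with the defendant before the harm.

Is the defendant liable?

(a) not (consent to enter) — met.
(b) condition ≥14 days old — not satisfied.
So (1) is satisfied (T OR F).
(a) no remedial action — not met.
(b) no signage posted — satisfied.
So (2) is satisfied (F OR T).
(i) commercial use — satisfied.
(ii) not open/obvious — holds.
(a) = T AND T = true.
(b) during posted hours — not satisfied.
So (3) is satisfied (T OR F).
Overall: T AND T AND T → true.
Exception (complaint lodged) — not satisfied.
Result: main true OR exception false → true.

Yes — liable.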